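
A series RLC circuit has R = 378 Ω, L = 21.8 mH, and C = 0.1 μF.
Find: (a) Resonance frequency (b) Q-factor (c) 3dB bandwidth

Step 1 — Resonance: ω₀ = 1/√(LC) = 1/√(0.0218·1e-07) = 2.142e+04 rad/s.
Step 2 — f₀ = ω₀/(2π) = 3409 Hz.
Step 3 — Series Q: Q = ω₀L/R = 2.142e+04·0.0218/378 = 1.235.
Step 4 — Bandwidth: Δω = ω₀/Q = 1.734e+04 rad/s; BW = Δω/(2π) = 2760 Hz.

(a) f₀ = 3409 Hz  (b) Q = 1.235  (c) BW = 2760 Hz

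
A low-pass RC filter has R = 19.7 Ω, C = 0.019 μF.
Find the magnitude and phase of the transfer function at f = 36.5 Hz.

Step 1 — Angular frequency: ω = 2π·36.5 = 229.3 rad/s.
Step 2 — Transfer function: H(jω) = 1/(1 + jωRC).
Step 3 — Denominator: 1 + jωRC = 1 + j·229.3·19.7·1.9e-08 = 1 + j8.584e-05.
Step 4 — H = 1 - j8.584e-05.
Step 5 — Magnitude: |H| = 1 (-0.0 dB); phase: φ = -0.0°.

|H| = 1 (-0.0 dB), φ = -0.0°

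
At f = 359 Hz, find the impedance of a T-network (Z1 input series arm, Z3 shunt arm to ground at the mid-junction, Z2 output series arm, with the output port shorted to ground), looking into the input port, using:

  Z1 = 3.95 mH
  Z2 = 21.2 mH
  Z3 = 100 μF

Step 1 — Angular frequency: ω = 2π·f = 2π·359 = 2256 rad/s.
Step 2 — Component impedances:
  Z1: Z = jωL = j·2256·0.00395 = 0 + j8.91 Ω
  Z2: Z = jωL = j·2256·0.0212 = 0 + j47.82 Ω
  Z3: Z = 1/(jωC) = -j/(ω·C) = 0 - j4.433 Ω
Step 3 — With the output port shorted to ground, the output series arm Z2 runs from the junction to ground; the shunt arm Z3 also runs from the junction to ground. They appear in parallel: Z3 || Z2 = 0 - j4.886 Ω.
Step 4 — Series with input arm Z1: Z_in = Z1 + (Z3 || Z2) = 0 + j4.024 Ω = 4.024∠90.0° Ω.

Z = 0 + j4.024 Ω = 4.024∠90.0° Ω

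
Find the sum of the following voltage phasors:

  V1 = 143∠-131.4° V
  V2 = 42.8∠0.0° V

Step 1 — Convert each phasor to rectangular form:
  V1 = 143·(cos(-131.4°) + j·sin(-131.4°)) = -94.57 - j107.3 V
  V2 = 42.8·(cos(0.0°) + j·sin(0.0°)) = 42.8 V
Step 2 — Sum components: V_total = -51.77 - j107.3 V.
Step 3 — Convert to polar: |V_total| = 119.1 V, ∠V_total = -115.8°.

V_total = 119.1∠-115.8° V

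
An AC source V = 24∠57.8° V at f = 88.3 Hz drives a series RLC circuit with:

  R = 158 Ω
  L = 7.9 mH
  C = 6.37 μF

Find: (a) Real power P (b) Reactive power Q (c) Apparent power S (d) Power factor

Step 1 — Angular frequency: ω = 2π·f = 2π·88.3 = 554.8 rad/s.
Step 2 — Component impedances:
  R: Z = R = 158 Ω
  L: Z = jωL = j·554.8·0.0079 = 0 + j4.383 Ω
  C: Z = 1/(jωC) = -j/(ω·C) = 0 - j283 Ω
Step 3 — Series combination: Z_total = R + L + C = 158 - j278.6 Ω = 320.3∠-60.4° Ω.
Step 4 — Source phasor: V = 24∠57.8° V = 12.79 + j20.31 V.
Step 5 — Current: I = V / Z = -0.03546 + j0.06602 A = 0.07494∠118.2° A.
Step 6 — Complex power: S = V·I* = 0.8873 - j1.564 VA.
Step 7 — Real power: P = Re(S) = 0.8873 W.
Step 8 — Reactive power: Q = Im(S) = -1.564 VAR.
Step 9 — Apparent power: |S| = 1.799 VA.
Step 10 — Power factor: PF = P/|S| = 0.4933 (leading).

(a) P = 0.8873 W  (b) Q = -1.564 VAR  (c) S = 1.799 VA  (d) PF = 0.4933 (leading)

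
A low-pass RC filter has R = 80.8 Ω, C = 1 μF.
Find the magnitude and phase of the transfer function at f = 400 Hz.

Step 1 — Angular frequency: ω = 2π·400 = 2513 rad/s.
Step 2 — Transfer function: H(jω) = 1/(1 + jωRC).
Step 3 — Denominator: 1 + jωRC = 1 + j·2513·80.8·1e-06 = 1 + j0.2031.
Step 4 — H = 0.9604 - j0.195.
Step 5 — Magnitude: |H| = 0.98 (-0.2 dB); phase: φ = -11.5°.

|H| = 0.98 (-0.2 dB), φ = -11.5°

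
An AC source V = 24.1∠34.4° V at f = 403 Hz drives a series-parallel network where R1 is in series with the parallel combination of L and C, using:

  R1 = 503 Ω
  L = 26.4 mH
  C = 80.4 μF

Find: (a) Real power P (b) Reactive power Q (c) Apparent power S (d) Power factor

Step 1 — Angular frequency: ω = 2π·f = 2π·403 = 2532 rad/s.
Step 2 — Component impedances:
  R1: Z = R = 503 Ω
  L: Z = jωL = j·2532·0.0264 = 0 + j66.85 Ω
  C: Z = 1/(jωC) = -j/(ω·C) = 0 - j4.912 Ω
Step 3 — Parallel branch: L || C = 1/(1/L + 1/C) = 0 - j5.302 Ω.
Step 4 — Series with R1: Z_total = R1 + (L || C) = 503 - j5.302 Ω = 503∠-0.6° Ω.
Step 5 — Source phasor: V = 24.1∠34.4° V = 19.89 + j13.62 V.
Step 6 — Current: I = V / Z = 0.03924 + j0.02748 A = 0.04791∠35.0° A.
Step 7 — Complex power: S = V·I* = 1.155 - j0.01217 VA.
Step 8 — Real power: P = Re(S) = 1.155 W.
Step 9 — Reactive power: Q = Im(S) = -0.01217 VAR.
Step 10 — Apparent power: |S| = 1.155 VA.
Step 11 — Power factor: PF = P/|S| = 0.9999 (leading).

(a) P = 1.155 W  (b) Q = -0.01217 VAR  (c) S = 1.155 VA  (d) PF = 0.9999 (leading)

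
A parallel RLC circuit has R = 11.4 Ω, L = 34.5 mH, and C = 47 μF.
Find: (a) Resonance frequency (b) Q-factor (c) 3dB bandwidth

Step 1 — Resonance: ω₀ = 1/√(LC) = 1/√(0.0345·4.7e-05) = 785.3 rad/s.
Step 2 — f₀ = ω₀/(2π) = 125 Hz.
Step 3 — Parallel Q: Q = R/(ω₀L) = 11.4/(785.3·0.0345) = 0.4208.
Step 4 — Bandwidth: Δω = ω₀/Q = 1866 rad/s; BW = Δω/(2π) = 297 Hz.

(a) f₀ = 125 Hz  (b) Q = 0.4208  (c) BW = 297 Hz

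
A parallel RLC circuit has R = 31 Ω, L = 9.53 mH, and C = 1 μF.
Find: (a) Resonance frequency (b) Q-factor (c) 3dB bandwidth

Step 1 — Resonance: ω₀ = 1/√(LC) = 1/√(0.00953·1e-06) = 1.024e+04 rad/s.
Step 2 — f₀ = ω₀/(2π) = 1630 Hz.
Step 3 — Parallel Q: Q = R/(ω₀L) = 31/(1.024e+04·0.00953) = 0.3176.
Step 4 — Bandwidth: Δω = ω₀/Q = 3.226e+04 rad/s; BW = Δω/(2π) = 5134 Hz.

(a) f₀ = 1630 Hz  (b) Q = 0.3176  (c) BW = 5134 Hz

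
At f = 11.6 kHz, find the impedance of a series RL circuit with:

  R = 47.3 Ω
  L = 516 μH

Step 1 — Angular frequency: ω = 2π·f = 2π·1.16e+04 = 7.288e+04 rad/s.
Step 2 — Component impedances:
  R: Z = R = 47.3 Ω
  L: Z = jωL = j·7.288e+04·0.000516 = 0 + j37.61 Ω
Step 3 — Series combination: Z_total = R + L = 47.3 + j37.61 Ω = 60.43∠38.5° Ω.

Z = 47.3 + j37.61 Ω = 60.43∠38.5° Ω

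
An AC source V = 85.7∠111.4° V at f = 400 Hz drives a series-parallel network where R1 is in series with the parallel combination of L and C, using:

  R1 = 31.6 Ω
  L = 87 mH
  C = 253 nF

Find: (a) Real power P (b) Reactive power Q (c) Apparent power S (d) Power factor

Step 1 — Angular frequency: ω = 2π·f = 2π·400 = 2513 rad/s.
Step 2 — Component impedances:
  R1: Z = R = 31.6 Ω
  L: Z = jωL = j·2513·0.087 = 0 + j218.7 Ω
  C: Z = 1/(jωC) = -j/(ω·C) = 0 - j1573 Ω
Step 3 — Parallel branch: L || C = 1/(1/L + 1/C) = 0 + j254 Ω.
Step 4 — Series with R1: Z_total = R1 + (L || C) = 31.6 + j254 Ω = 255.9∠82.9° Ω.
Step 5 — Source phasor: V = 85.7∠111.4° V = -31.27 + j79.79 V.
Step 6 — Current: I = V / Z = 0.2943 + j0.1597 A = 0.3349∠28.5° A.
Step 7 — Complex power: S = V·I* = 3.543 + j28.48 VA.
Step 8 — Real power: P = Re(S) = 3.543 W.
Step 9 — Reactive power: Q = Im(S) = 28.48 VAR.
Step 10 — Apparent power: |S| = 28.7 VA.
Step 11 — Power factor: PF = P/|S| = 0.1235 (lagging).

(a) P = 3.543 W  (b) Q = 28.48 VAR  (c) S = 28.7 VA  (d) PF = 0.1235 (lagging)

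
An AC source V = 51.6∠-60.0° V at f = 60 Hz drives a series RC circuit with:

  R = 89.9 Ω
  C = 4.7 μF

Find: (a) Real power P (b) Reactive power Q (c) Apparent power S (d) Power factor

Step 1 — Angular frequency: ω = 2π·f = 2π·60 = 377 rad/s.
Step 2 — Component impedances:
  R: Z = R = 89.9 Ω
  C: Z = 1/(jωC) = -j/(ω·C) = 0 - j564.4 Ω
Step 3 — Series combination: Z_total = R + C = 89.9 - j564.4 Ω = 571.5∠-80.9° Ω.
Step 4 — Source phasor: V = 51.6∠-60.0° V = 25.8 - j44.69 V.
Step 5 — Current: I = V / Z = 0.08432 + j0.03228 A = 0.09029∠20.9° A.
Step 6 — Complex power: S = V·I* = 0.7329 - j4.601 VA.
Step 7 — Real power: P = Re(S) = 0.7329 W.
Step 8 — Reactive power: Q = Im(S) = -4.601 VAR.
Step 9 — Apparent power: |S| = 4.659 VA.
Step 10 — Power factor: PF = P/|S| = 0.1573 (leading).

(a) P = 0.7329 W  (b) Q = -4.601 VAR  (c) S = 4.659 VA  (d) PF = 0.1573 (leading)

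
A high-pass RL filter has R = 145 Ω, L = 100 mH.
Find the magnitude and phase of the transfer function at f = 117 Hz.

Step 1 — Angular frequency: ω = 2π·117 = 735.1 rad/s.
Step 2 — Transfer function: H(jω) = jωL/(R + jωL).
Step 3 — Numerator jωL = j·73.51; denominator R + jωL = 145 + j73.51.
Step 4 — H = 0.2045 + j0.4033.
Step 5 — Magnitude: |H| = 0.4522 (-6.9 dB); phase: φ = 63.1°.

|H| = 0.4522 (-6.9 dB), φ = 63.1°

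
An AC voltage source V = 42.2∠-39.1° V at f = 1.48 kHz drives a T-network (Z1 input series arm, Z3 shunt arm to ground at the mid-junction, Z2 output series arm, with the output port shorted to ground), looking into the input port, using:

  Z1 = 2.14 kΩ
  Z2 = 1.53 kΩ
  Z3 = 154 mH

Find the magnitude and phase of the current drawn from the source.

Step 1 — Angular frequency: ω = 2π·f = 2π·1480 = 9299 rad/s.
Step 2 — Component impedances:
  Z1: Z = R = 2140 Ω
  Z2: Z = R = 1530 Ω
  Z3: Z = jωL = j·9299·0.154 = 0 + j1432 Ω
Step 3 — With the output port shorted to ground, the output series arm Z2 runs from the junction to ground; the shunt arm Z3 also runs from the junction to ground. They appear in parallel: Z3 || Z2 = 714.5 + j763.3 Ω.
Step 4 — Series with input arm Z1: Z_in = Z1 + (Z3 || Z2) = 2854 + j763.3 Ω = 2955∠15.0° Ω.
Step 5 — Source phasor: V = 42.2∠-39.1° V = 32.75 - j26.61 V.
Step 6 — Ohm's law: I = V / Z_total = (32.75 - j26.61) / (2854 + j763.3) = 0.00838 - j0.01156 A.
Step 7 — Convert to polar: |I| = 0.01428 A, ∠I = -54.1°.

I = 0.01428∠-54.1° A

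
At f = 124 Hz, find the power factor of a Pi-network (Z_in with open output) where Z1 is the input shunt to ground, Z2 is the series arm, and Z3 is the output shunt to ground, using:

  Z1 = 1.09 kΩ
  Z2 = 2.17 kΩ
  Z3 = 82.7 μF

Step 1 — Angular frequency: ω = 2π·f = 2π·124 = 779.1 rad/s.
Step 2 — Component impedances:
  Z1: Z = R = 1090 Ω
  Z2: Z = R = 2170 Ω
  Z3: Z = 1/(jωC) = -j/(ω·C) = 0 - j15.52 Ω
Step 3 — With open output, the series arm Z2 and the output shunt Z3 appear in series to ground: Z2 + Z3 = 2170 - j15.52 Ω.
Step 4 — Parallel with input shunt Z1: Z_in = Z1 || (Z2 + Z3) = 725.6 - j1.735 Ω = 725.6∠-0.1° Ω.
Step 5 — Power factor: PF = cos(φ) = Re(Z)/|Z| = 725.6/725.6 = 1.
Step 6 — Type: Im(Z) = -1.735 ⇒ leading (phase φ = -0.1°).

PF = 1 (leading, φ = -0.1°)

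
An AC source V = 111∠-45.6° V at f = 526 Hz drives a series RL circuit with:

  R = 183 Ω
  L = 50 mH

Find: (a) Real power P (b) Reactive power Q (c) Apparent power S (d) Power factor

Step 1 — Angular frequency: ω = 2π·f = 2π·526 = 3305 rad/s.
Step 2 — Component impedances:
  R: Z = R = 183 Ω
  L: Z = jωL = j·3305·0.05 = 0 + j165.2 Ω
Step 3 — Series combination: Z_total = R + L = 183 + j165.2 Ω = 246.6∠42.1° Ω.
Step 4 — Source phasor: V = 111∠-45.6° V = 77.66 - j79.31 V.
Step 5 — Current: I = V / Z = 0.01821 - j0.4498 A = 0.4502∠-87.7° A.
Step 6 — Complex power: S = V·I* = 37.09 + j33.49 VA.
Step 7 — Real power: P = Re(S) = 37.09 W.
Step 8 — Reactive power: Q = Im(S) = 33.49 VAR.
Step 9 — Apparent power: |S| = 49.97 VA.
Step 10 — Power factor: PF = P/|S| = 0.7422 (lagging).

(a) P = 37.09 W  (b) Q = 33.49 VAR  (c) S = 49.97 VA  (d) PF = 0.7422 (lagging)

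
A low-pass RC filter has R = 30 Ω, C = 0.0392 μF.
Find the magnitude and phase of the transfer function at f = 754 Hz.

Step 1 — Angular frequency: ω = 2π·754 = 4738 rad/s.
Step 2 — Transfer function: H(jω) = 1/(1 + jωRC).
Step 3 — Denominator: 1 + jωRC = 1 + j·4738·30·3.92e-08 = 1 + j0.005571.
Step 4 — H = 1 - j0.005571.
Step 5 — Magnitude: |H| = 1 (-0.0 dB); phase: φ = -0.3°.

|H| = 1 (-0.0 dB), φ = -0.3°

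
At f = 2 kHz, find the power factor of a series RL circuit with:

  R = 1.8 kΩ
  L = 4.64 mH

Step 1 — Angular frequency: ω = 2π·f = 2π·2000 = 1.257e+04 rad/s.
Step 2 — Component impedances:
  R: Z = R = 1800 Ω
  L: Z = jωL = j·1.257e+04·0.00464 = 0 + j58.31 Ω
Step 3 — Series combination: Z_total = R + L = 1800 + j58.31 Ω = 1801∠1.9° Ω.
Step 4 — Power factor: PF = cos(φ) = Re(Z)/|Z| = 1800/1800.9 = 0.9995.
Step 5 — Type: Im(Z) = 58.31 ⇒ lagging (phase φ = 1.9°).

PF = 0.9995 (lagging, φ = 1.9°)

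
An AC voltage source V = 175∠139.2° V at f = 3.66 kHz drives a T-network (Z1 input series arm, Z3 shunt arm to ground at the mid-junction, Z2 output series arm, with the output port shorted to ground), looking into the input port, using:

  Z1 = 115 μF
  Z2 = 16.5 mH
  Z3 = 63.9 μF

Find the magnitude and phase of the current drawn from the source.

Step 1 — Angular frequency: ω = 2π·f = 2π·3660 = 2.3e+04 rad/s.
Step 2 — Component impedances:
  Z1: Z = 1/(jωC) = -j/(ω·C) = 0 - j0.3781 Ω
  Z2: Z = jωL = j·2.3e+04·0.0165 = 0 + j379.4 Ω
  Z3: Z = 1/(jωC) = -j/(ω·C) = 0 - j0.6805 Ω
Step 3 — With the output port shorted to ground, the output series arm Z2 runs from the junction to ground; the shunt arm Z3 also runs from the junction to ground. They appear in parallel: Z3 || Z2 = 0 - j0.6817 Ω.
Step 4 — Series with input arm Z1: Z_in = Z1 + (Z3 || Z2) = 0 - j1.06 Ω = 1.06∠-90.0° Ω.
Step 5 — Source phasor: V = 175∠139.2° V = -132.5 + j114.3 V.
Step 6 — Ohm's law: I = V / Z_total = (-132.5 + j114.3) / (0 - j1.06) = -107.9 - j125 A.
Step 7 — Convert to polar: |I| = 165.1 A, ∠I = -130.8°.

I = 165.1∠-130.8° A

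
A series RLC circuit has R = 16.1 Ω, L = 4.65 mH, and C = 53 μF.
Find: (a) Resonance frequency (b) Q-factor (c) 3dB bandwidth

Step 1 — Resonance: ω₀ = 1/√(LC) = 1/√(0.00465·5.3e-05) = 2014 rad/s.
Step 2 — f₀ = ω₀/(2π) = 320.6 Hz.
Step 3 — Series Q: Q = ω₀L/R = 2014·0.00465/16.1 = 0.5818.
Step 4 — Bandwidth: Δω = ω₀/Q = 3462 rad/s; BW = Δω/(2π) = 551.1 Hz.

(a) f₀ = 320.6 Hz  (b) Q = 0.5818  (c) BW = 551.1 Hz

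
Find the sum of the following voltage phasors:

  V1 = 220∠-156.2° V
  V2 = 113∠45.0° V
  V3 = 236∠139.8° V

Step 1 — Convert each phasor to rectangular form:
  V1 = 220·(cos(-156.2°) + j·sin(-156.2°)) = -201.3 - j88.78 V
  V2 = 113·(cos(45.0°) + j·sin(45.0°)) = 79.9 + j79.9 V
  V3 = 236·(cos(139.8°) + j·sin(139.8°)) = -180.3 + j152.3 V
Step 2 — Sum components: V_total = -301.6 + j143.5 V.
Step 3 — Convert to polar: |V_total| = 334 V, ∠V_total = 154.6°.

V_total = 334∠154.6° V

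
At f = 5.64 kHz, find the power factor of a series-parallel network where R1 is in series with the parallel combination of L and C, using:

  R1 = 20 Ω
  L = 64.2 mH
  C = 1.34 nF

Step 1 — Angular frequency: ω = 2π·f = 2π·5640 = 3.544e+04 rad/s.
Step 2 — Component impedances:
  R1: Z = R = 20 Ω
  L: Z = jωL = j·3.544e+04·0.0642 = 0 + j2275 Ω
  C: Z = 1/(jωC) = -j/(ω·C) = 0 - j2.106e+04 Ω
Step 3 — Parallel branch: L || C = 1/(1/L + 1/C) = 0 + j2551 Ω.
Step 4 — Series with R1: Z_total = R1 + (L || C) = 20 + j2551 Ω = 2551∠89.6° Ω.
Step 5 — Power factor: PF = cos(φ) = Re(Z)/|Z| = 20/2550.7 = 0.007841.
Step 6 — Type: Im(Z) = 2551 ⇒ lagging (phase φ = 89.6°).

PF = 0.007841 (lagging, φ = 89.6°)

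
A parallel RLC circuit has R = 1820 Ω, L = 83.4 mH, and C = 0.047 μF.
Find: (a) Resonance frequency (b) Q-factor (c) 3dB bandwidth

Step 1 — Resonance: ω₀ = 1/√(LC) = 1/√(0.0834·4.7e-08) = 1.597e+04 rad/s.
Step 2 — f₀ = ω₀/(2π) = 2542 Hz.
Step 3 — Parallel Q: Q = R/(ω₀L) = 1820/(1.597e+04·0.0834) = 1.366.
Step 4 — Bandwidth: Δω = ω₀/Q = 1.169e+04 rad/s; BW = Δω/(2π) = 1861 Hz.

(a) f₀ = 2542 Hz  (b) Q = 1.366  (c) BW = 1861 Hz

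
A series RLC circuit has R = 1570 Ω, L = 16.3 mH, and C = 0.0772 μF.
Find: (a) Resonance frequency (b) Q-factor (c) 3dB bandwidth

Step 1 — Resonance condition Im(Z)=0 gives ω₀ = 1/√(LC).
Step 2 — ω₀ = 1/√(0.0163·7.72e-08) = 2.819e+04 rad/s.
Step 3 — f₀ = ω₀/(2π) = 4487 Hz.
Step 4 — Series Q: Q = ω₀L/R = 2.819e+04·0.0163/1570 = 0.2927.
Step 5 — 3dB bandwidth: Δω = ω₀/Q = 9.632e+04 rad/s; BW = Δω/(2π) = 1.533e+04 Hz.

(a) f₀ = 4487 Hz  (b) Q = 0.2927  (c) BW = 1.533e+04 Hz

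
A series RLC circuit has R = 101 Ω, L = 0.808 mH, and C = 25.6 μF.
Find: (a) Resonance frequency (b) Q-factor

Step 1 — Resonance condition Im(Z)=0 gives ω₀ = 1/√(LC).
Step 2 — ω₀ = 1/√(0.000808·2.56e-05) = 6953 rad/s.
Step 3 — f₀ = ω₀/(2π) = 1107 Hz.
Step 4 — Series Q: Q = ω₀L/R = 6953·0.000808/101 = 0.05562.

(a) f₀ = 1107 Hz  (b) Q = 0.05562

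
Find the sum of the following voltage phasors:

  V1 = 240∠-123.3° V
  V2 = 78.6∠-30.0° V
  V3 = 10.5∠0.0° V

Step 1 — Convert each phasor to rectangular form:
  V1 = 240·(cos(-123.3°) + j·sin(-123.3°)) = -131.8 - j200.6 V
  V2 = 78.6·(cos(-30.0°) + j·sin(-30.0°)) = 68.07 - j39.3 V
  V3 = 10.5·(cos(0.0°) + j·sin(0.0°)) = 10.5 V
Step 2 — Sum components: V_total = -53.2 - j239.9 V.
Step 3 — Convert to polar: |V_total| = 245.7 V, ∠V_total = -102.5°.

V_total = 245.7∠-102.5° V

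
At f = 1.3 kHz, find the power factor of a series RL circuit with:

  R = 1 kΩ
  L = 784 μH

Step 1 — Angular frequency: ω = 2π·f = 2π·1300 = 8168 rad/s.
Step 2 — Component impedances:
  R: Z = R = 1000 Ω
  L: Z = jωL = j·8168·0.000784 = 0 + j6.404 Ω
Step 3 — Series combination: Z_total = R + L = 1000 + j6.404 Ω = 1000∠0.4° Ω.
Step 4 — Power factor: PF = cos(φ) = Re(Z)/|Z| = 1000/1000 = 1.
Step 5 — Type: Im(Z) = 6.404 ⇒ lagging (phase φ = 0.4°).

PF = 1 (lagging, φ = 0.4°)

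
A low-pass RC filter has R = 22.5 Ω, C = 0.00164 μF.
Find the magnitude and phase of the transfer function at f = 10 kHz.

Step 1 — Angular frequency: ω = 2π·1e+04 = 6.283e+04 rad/s.
Step 2 — Transfer function: H(jω) = 1/(1 + jωRC).
Step 3 — Denominator: 1 + jωRC = 1 + j·6.283e+04·22.5·1.64e-09 = 1 + j0.002318.
Step 4 — H = 1 - j0.002318.
Step 5 — Magnitude: |H| = 1 (-0.0 dB); phase: φ = -0.1°.

|H| = 1 (-0.0 dB), φ = -0.1°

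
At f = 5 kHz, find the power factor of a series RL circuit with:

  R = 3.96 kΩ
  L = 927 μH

Step 1 — Angular frequency: ω = 2π·f = 2π·5000 = 3.142e+04 rad/s.
Step 2 — Component impedances:
  R: Z = R = 3960 Ω
  L: Z = jωL = j·3.142e+04·0.000927 = 0 + j29.12 Ω
Step 3 — Series combination: Z_total = R + L = 3960 + j29.12 Ω = 3960∠0.4° Ω.
Step 4 — Power factor: PF = cos(φ) = Re(Z)/|Z| = 3960/3960 = 1.
Step 5 — Type: Im(Z) = 29.12 ⇒ lagging (phase φ = 0.4°).

PF = 1 (lagging, φ = 0.4°)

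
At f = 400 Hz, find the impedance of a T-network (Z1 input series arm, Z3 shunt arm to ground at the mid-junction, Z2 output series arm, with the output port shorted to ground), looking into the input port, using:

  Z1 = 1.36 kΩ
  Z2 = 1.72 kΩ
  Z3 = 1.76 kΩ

Step 1 — Angular frequency: ω = 2π·f = 2π·400 = 2513 rad/s.
Step 2 — Component impedances:
  Z1: Z = R = 1360 Ω
  Z2: Z = R = 1720 Ω
  Z3: Z = R = 1760 Ω
Step 3 — With the output port shorted to ground, the output series arm Z2 runs from the junction to ground; the shunt arm Z3 also runs from the junction to ground. They appear in parallel: Z3 || Z2 = 869.9 Ω.
Step 4 — Series with input arm Z1: Z_in = Z1 + (Z3 || Z2) = 2230 Ω = 2230∠0.0° Ω.

Z = 2230 Ω = 2230∠0.0° Ω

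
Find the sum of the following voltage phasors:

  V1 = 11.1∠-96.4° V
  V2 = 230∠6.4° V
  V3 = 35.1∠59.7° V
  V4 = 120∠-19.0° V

Step 1 — Convert each phasor to rectangular form:
  V1 = 11.1·(cos(-96.4°) + j·sin(-96.4°)) = -1.237 - j11.03 V
  V2 = 230·(cos(6.4°) + j·sin(6.4°)) = 228.6 + j25.64 V
  V3 = 35.1·(cos(59.7°) + j·sin(59.7°)) = 17.71 + j30.31 V
  V4 = 120·(cos(-19.0°) + j·sin(-19.0°)) = 113.5 - j39.07 V
Step 2 — Sum components: V_total = 358.5 + j5.844 V.
Step 3 — Convert to polar: |V_total| = 358.5 V, ∠V_total = 0.9°.

V_total = 358.5∠0.9° V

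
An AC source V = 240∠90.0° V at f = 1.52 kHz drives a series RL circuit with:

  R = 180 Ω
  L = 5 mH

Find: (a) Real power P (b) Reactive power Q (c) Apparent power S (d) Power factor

Step 1 — Angular frequency: ω = 2π·f = 2π·1520 = 9550 rad/s.
Step 2 — Component impedances:
  R: Z = R = 180 Ω
  L: Z = jωL = j·9550·0.005 = 0 + j47.75 Ω
Step 3 — Series combination: Z_total = R + L = 180 + j47.75 Ω = 186.2∠14.9° Ω.
Step 4 — Source phasor: V = 240∠90.0° V = 0 + j240 V.
Step 5 — Current: I = V / Z = 0.3305 + j1.246 A = 1.289∠75.1° A.
Step 6 — Complex power: S = V·I* = 299 + j79.31 VA.
Step 7 — Real power: P = Re(S) = 299 W.
Step 8 — Reactive power: Q = Im(S) = 79.31 VAR.
Step 9 — Apparent power: |S| = 309.3 VA.
Step 10 — Power factor: PF = P/|S| = 0.9666 (lagging).

(a) P = 299 W  (b) Q = 79.31 VAR  (c) S = 309.3 VA  (d) PF = 0.9666 (lagging)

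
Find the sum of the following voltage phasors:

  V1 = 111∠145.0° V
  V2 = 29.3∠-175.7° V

Step 1 — Convert each phasor to rectangular form:
  V1 = 111·(cos(145.0°) + j·sin(145.0°)) = -90.93 + j63.67 V
  V2 = 29.3·(cos(-175.7°) + j·sin(-175.7°)) = -29.22 - j2.197 V
Step 2 — Sum components: V_total = -120.1 + j61.47 V.
Step 3 — Convert to polar: |V_total| = 135 V, ∠V_total = 152.9°.

V_total = 135∠152.9° V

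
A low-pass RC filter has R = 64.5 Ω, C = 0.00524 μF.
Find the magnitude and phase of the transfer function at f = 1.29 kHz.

Step 1 — Angular frequency: ω = 2π·1290 = 8105 rad/s.
Step 2 — Transfer function: H(jω) = 1/(1 + jωRC).
Step 3 — Denominator: 1 + jωRC = 1 + j·8105·64.5·5.24e-09 = 1 + j0.002739.
Step 4 — H = 1 - j0.002739.
Step 5 — Magnitude: |H| = 1 (-0.0 dB); phase: φ = -0.2°.

|H| = 1 (-0.0 dB), φ = -0.2°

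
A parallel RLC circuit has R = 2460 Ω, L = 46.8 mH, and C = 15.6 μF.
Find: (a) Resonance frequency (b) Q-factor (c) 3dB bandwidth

Step 1 — Resonance: ω₀ = 1/√(LC) = 1/√(0.0468·1.56e-05) = 1170 rad/s.
Step 2 — f₀ = ω₀/(2π) = 186.3 Hz.
Step 3 — Parallel Q: Q = R/(ω₀L) = 2460/(1170·0.0468) = 44.91.
Step 4 — Bandwidth: Δω = ω₀/Q = 26.06 rad/s; BW = Δω/(2π) = 4.147 Hz.

(a) f₀ = 186.3 Hz  (b) Q = 44.91  (c) BW = 4.147 Hz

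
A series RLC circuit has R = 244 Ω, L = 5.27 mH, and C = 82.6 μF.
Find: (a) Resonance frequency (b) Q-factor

Step 1 — Resonance condition Im(Z)=0 gives ω₀ = 1/√(LC).
Step 2 — ω₀ = 1/√(0.00527·8.26e-05) = 1516 rad/s.
Step 3 — f₀ = ω₀/(2π) = 241.2 Hz.
Step 4 — Series Q: Q = ω₀L/R = 1516·0.00527/244 = 0.03274.

(a) f₀ = 241.2 Hz  (b) Q = 0.03274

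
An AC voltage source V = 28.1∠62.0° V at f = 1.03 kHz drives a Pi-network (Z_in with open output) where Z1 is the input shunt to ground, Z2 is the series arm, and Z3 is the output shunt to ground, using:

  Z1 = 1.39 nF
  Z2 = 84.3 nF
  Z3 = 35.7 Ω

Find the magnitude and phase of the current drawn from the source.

Step 1 — Angular frequency: ω = 2π·f = 2π·1030 = 6472 rad/s.
Step 2 — Component impedances:
  Z1: Z = 1/(jωC) = -j/(ω·C) = 0 - j1.112e+05 Ω
  Z2: Z = 1/(jωC) = -j/(ω·C) = 0 - j1833 Ω
  Z3: Z = R = 35.7 Ω
Step 3 — With open output, the series arm Z2 and the output shunt Z3 appear in series to ground: Z2 + Z3 = 35.7 - j1833 Ω.
Step 4 — Parallel with input shunt Z1: Z_in = Z1 || (Z2 + Z3) = 34.55 - j1803 Ω = 1804∠-88.9° Ω.
Step 5 — Source phasor: V = 28.1∠62.0° V = 13.19 + j24.81 V.
Step 6 — Ohm's law: I = V / Z_total = (13.19 + j24.81) / (34.55 - j1803) = -0.01361 + j0.007577 A.
Step 7 — Convert to polar: |I| = 0.01558 A, ∠I = 150.9°.

I = 0.01558∠150.9° A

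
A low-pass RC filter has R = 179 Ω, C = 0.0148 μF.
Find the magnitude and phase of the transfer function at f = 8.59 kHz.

Step 1 — Angular frequency: ω = 2π·8590 = 5.397e+04 rad/s.
Step 2 — Transfer function: H(jω) = 1/(1 + jωRC).
Step 3 — Denominator: 1 + jωRC = 1 + j·5.397e+04·179·1.48e-08 = 1 + j0.143.
Step 4 — H = 0.98 - j0.1401.
Step 5 — Magnitude: |H| = 0.9899 (-0.1 dB); phase: φ = -8.1°.

|H| = 0.9899 (-0.1 dB), φ = -8.1°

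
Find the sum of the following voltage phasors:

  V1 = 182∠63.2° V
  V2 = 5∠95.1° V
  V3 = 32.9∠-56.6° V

Step 1 — Convert each phasor to rectangular form:
  V1 = 182·(cos(63.2°) + j·sin(63.2°)) = 82.06 + j162.5 V
  V2 = 5·(cos(95.1°) + j·sin(95.1°)) = -0.4445 + j4.98 V
  V3 = 32.9·(cos(-56.6°) + j·sin(-56.6°)) = 18.11 - j27.47 V
Step 2 — Sum components: V_total = 99.73 + j140 V.
Step 3 — Convert to polar: |V_total| = 171.9 V, ∠V_total = 54.5°.

V_total = 171.9∠54.5° V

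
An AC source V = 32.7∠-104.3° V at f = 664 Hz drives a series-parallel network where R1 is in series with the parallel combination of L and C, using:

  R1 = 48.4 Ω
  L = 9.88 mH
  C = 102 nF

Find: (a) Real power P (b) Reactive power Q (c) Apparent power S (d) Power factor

Step 1 — Angular frequency: ω = 2π·f = 2π·664 = 4172 rad/s.
Step 2 — Component impedances:
  R1: Z = R = 48.4 Ω
  L: Z = jωL = j·4172·0.00988 = 0 + j41.22 Ω
  C: Z = 1/(jωC) = -j/(ω·C) = 0 - j2350 Ω
Step 3 — Parallel branch: L || C = 1/(1/L + 1/C) = 0 + j41.96 Ω.
Step 4 — Series with R1: Z_total = R1 + (L || C) = 48.4 + j41.96 Ω = 64.05∠40.9° Ω.
Step 5 — Source phasor: V = 32.7∠-104.3° V = -8.077 - j31.69 V.
Step 6 — Current: I = V / Z = -0.4193 - j0.2912 A = 0.5105∠-145.2° A.
Step 7 — Complex power: S = V·I* = 12.61 + j10.93 VA.
Step 8 — Real power: P = Re(S) = 12.61 W.
Step 9 — Reactive power: Q = Im(S) = 10.93 VAR.
Step 10 — Apparent power: |S| = 16.69 VA.
Step 11 — Power factor: PF = P/|S| = 0.7556 (lagging).

(a) P = 12.61 W  (b) Q = 10.93 VAR  (c) S = 16.69 VA  (d) PF = 0.7556 (lagging)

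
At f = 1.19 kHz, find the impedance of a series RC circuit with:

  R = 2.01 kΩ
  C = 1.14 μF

Step 1 — Angular frequency: ω = 2π·f = 2π·1190 = 7477 rad/s.
Step 2 — Component impedances:
  R: Z = R = 2010 Ω
  C: Z = 1/(jωC) = -j/(ω·C) = 0 - j117.3 Ω
Step 3 — Series combination: Z_total = R + C = 2010 - j117.3 Ω = 2013∠-3.3° Ω.

Z = 2010 - j117.3 Ω = 2013∠-3.3° Ω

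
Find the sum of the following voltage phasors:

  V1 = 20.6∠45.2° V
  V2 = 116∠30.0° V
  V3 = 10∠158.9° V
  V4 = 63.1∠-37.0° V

Step 1 — Convert each phasor to rectangular form:
  V1 = 20.6·(cos(45.2°) + j·sin(45.2°)) = 14.52 + j14.62 V
  V2 = 116·(cos(30.0°) + j·sin(30.0°)) = 100.5 + j58 V
  V3 = 10·(cos(158.9°) + j·sin(158.9°)) = -9.33 + j3.6 V
  V4 = 63.1·(cos(-37.0°) + j·sin(-37.0°)) = 50.39 - j37.97 V
Step 2 — Sum components: V_total = 156 + j38.24 V.
Step 3 — Convert to polar: |V_total| = 160.7 V, ∠V_total = 13.8°.

V_total = 160.7∠13.8° V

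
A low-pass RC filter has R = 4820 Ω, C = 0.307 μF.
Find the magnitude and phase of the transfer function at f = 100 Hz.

Step 1 — Angular frequency: ω = 2π·100 = 628.3 rad/s.
Step 2 — Transfer function: H(jω) = 1/(1 + jωRC).
Step 3 — Denominator: 1 + jωRC = 1 + j·628.3·4820·3.07e-07 = 1 + j0.9297.
Step 4 — H = 0.5364 - j0.4987.
Step 5 — Magnitude: |H| = 0.7324 (-2.7 dB); phase: φ = -42.9°.

|H| = 0.7324 (-2.7 dB), φ = -42.9°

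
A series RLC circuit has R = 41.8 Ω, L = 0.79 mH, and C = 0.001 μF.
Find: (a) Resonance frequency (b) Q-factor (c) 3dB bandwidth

Step 1 — Resonance condition Im(Z)=0 gives ω₀ = 1/√(LC).
Step 2 — ω₀ = 1/√(0.00079·1e-09) = 1.125e+06 rad/s.
Step 3 — f₀ = ω₀/(2π) = 1.791e+05 Hz.
Step 4 — Series Q: Q = ω₀L/R = 1.125e+06·0.00079/41.8 = 21.26.
Step 5 — 3dB bandwidth: Δω = ω₀/Q = 5.291e+04 rad/s; BW = Δω/(2π) = 8421 Hz.

(a) f₀ = 1.791e+05 Hz  (b) Q = 21.26  (c) BW = 8421 Hz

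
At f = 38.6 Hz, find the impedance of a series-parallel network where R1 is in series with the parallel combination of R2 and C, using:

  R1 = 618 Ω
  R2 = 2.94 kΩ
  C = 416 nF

Step 1 — Angular frequency: ω = 2π·f = 2π·38.6 = 242.5 rad/s.
Step 2 — Component impedances:
  R1: Z = R = 618 Ω
  R2: Z = R = 2940 Ω
  C: Z = 1/(jωC) = -j/(ω·C) = 0 - j9912 Ω
Step 3 — Parallel branch: R2 || C = 1/(1/R2 + 1/C) = 2702 - j801.6 Ω.
Step 4 — Series with R1: Z_total = R1 + (R2 || C) = 3320 - j801.6 Ω = 3416∠-13.6° Ω.

Z = 3320 - j801.6 Ω = 3416∠-13.6° Ω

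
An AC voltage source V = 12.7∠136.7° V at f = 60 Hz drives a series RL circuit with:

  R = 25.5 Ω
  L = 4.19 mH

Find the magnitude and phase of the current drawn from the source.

Step 1 — Angular frequency: ω = 2π·f = 2π·60 = 377 rad/s.
Step 2 — Component impedances:
  R: Z = R = 25.5 Ω
  L: Z = jωL = j·377·0.00419 = 0 + j1.58 Ω
Step 3 — Series combination: Z_total = R + L = 25.5 + j1.58 Ω = 25.55∠3.5° Ω.
Step 4 — Source phasor: V = 12.7∠136.7° V = -9.243 + j8.71 V.
Step 5 — Ohm's law: I = V / Z_total = (-9.243 + j8.71) / (25.5 + j1.58) = -0.34 + j0.3626 A.
Step 6 — Convert to polar: |I| = 0.4971 A, ∠I = 133.2°.

I = 0.4971∠133.2° A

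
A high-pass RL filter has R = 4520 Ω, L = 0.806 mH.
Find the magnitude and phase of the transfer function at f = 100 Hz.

Step 1 — Angular frequency: ω = 2π·100 = 628.3 rad/s.
Step 2 — Transfer function: H(jω) = jωL/(R + jωL).
Step 3 — Numerator jωL = j·0.5064; denominator R + jωL = 4520 + j0.5064.
Step 4 — H = 1.255e-08 + j0.000112.
Step 5 — Magnitude: |H| = 0.000112 (-79.0 dB); phase: φ = 90.0°.

|H| = 0.000112 (-79.0 dB), φ = 90.0°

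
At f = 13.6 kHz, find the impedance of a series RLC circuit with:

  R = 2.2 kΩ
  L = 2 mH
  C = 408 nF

Step 1 — Angular frequency: ω = 2π·f = 2π·1.36e+04 = 8.545e+04 rad/s.
Step 2 — Component impedances:
  R: Z = R = 2200 Ω
  L: Z = jωL = j·8.545e+04·0.002 = 0 + j170.9 Ω
  C: Z = 1/(jωC) = -j/(ω·C) = 0 - j28.68 Ω
Step 3 — Series combination: Z_total = R + L + C = 2200 + j142.2 Ω = 2205∠3.7° Ω.

Z = 2200 + j142.2 Ω = 2205∠3.7° Ω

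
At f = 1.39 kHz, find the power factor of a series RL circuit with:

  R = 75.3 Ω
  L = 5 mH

Step 1 — Angular frequency: ω = 2π·f = 2π·1390 = 8734 rad/s.
Step 2 — Component impedances:
  R: Z = R = 75.3 Ω
  L: Z = jωL = j·8734·0.005 = 0 + j43.67 Ω
Step 3 — Series combination: Z_total = R + L = 75.3 + j43.67 Ω = 87.05∠30.1° Ω.
Step 4 — Power factor: PF = cos(φ) = Re(Z)/|Z| = 75.3/87.046 = 0.8651.
Step 5 — Type: Im(Z) = 43.67 ⇒ lagging (phase φ = 30.1°).

PF = 0.8651 (lagging, φ = 30.1°)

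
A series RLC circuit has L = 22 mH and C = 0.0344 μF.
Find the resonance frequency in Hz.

Step 1 — Resonance condition Im(Z)=0 gives ω₀ = 1/√(LC).
Step 2 — ω₀ = 1/√(0.022·3.44e-08) = 3.635e+04 rad/s.
Step 3 — f₀ = ω₀/(2π) = 5785 Hz.

f₀ = 5785 Hz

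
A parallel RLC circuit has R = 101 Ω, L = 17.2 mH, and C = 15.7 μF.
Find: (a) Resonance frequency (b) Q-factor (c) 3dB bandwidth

Step 1 — Resonance: ω₀ = 1/√(LC) = 1/√(0.0172·1.57e-05) = 1924 rad/s.
Step 2 — f₀ = ω₀/(2π) = 306.3 Hz.
Step 3 — Parallel Q: Q = R/(ω₀L) = 101/(1924·0.0172) = 3.051.
Step 4 — Bandwidth: Δω = ω₀/Q = 630.6 rad/s; BW = Δω/(2π) = 100.4 Hz.

(a) f₀ = 306.3 Hz  (b) Q = 3.051  (c) BW = 100.4 Hz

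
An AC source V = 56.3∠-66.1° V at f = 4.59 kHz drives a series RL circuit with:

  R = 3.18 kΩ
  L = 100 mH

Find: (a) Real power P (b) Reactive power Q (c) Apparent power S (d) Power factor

Step 1 — Angular frequency: ω = 2π·f = 2π·4590 = 2.884e+04 rad/s.
Step 2 — Component impedances:
  R: Z = R = 3180 Ω
  L: Z = jωL = j·2.884e+04·0.1 = 0 + j2884 Ω
Step 3 — Series combination: Z_total = R + L = 3180 + j2884 Ω = 4293∠42.2° Ω.
Step 4 — Source phasor: V = 56.3∠-66.1° V = 22.81 - j51.47 V.
Step 5 — Current: I = V / Z = -0.004119 - j0.01245 A = 0.01311∠-108.3° A.
Step 6 — Complex power: S = V·I* = 0.5469 + j0.496 VA.
Step 7 — Real power: P = Re(S) = 0.5469 W.
Step 8 — Reactive power: Q = Im(S) = 0.496 VAR.
Step 9 — Apparent power: |S| = 0.7383 VA.
Step 10 — Power factor: PF = P/|S| = 0.7407 (lagging).

(a) P = 0.5469 W  (b) Q = 0.496 VAR  (c) S = 0.7383 VA  (d) PF = 0.7407 (lagging)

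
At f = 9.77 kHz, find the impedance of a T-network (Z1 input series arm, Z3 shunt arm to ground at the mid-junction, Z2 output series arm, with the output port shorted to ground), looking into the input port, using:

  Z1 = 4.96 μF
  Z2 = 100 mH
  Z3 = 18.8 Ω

Step 1 — Angular frequency: ω = 2π·f = 2π·9770 = 6.139e+04 rad/s.
Step 2 — Component impedances:
  Z1: Z = 1/(jωC) = -j/(ω·C) = 0 - j3.284 Ω
  Z2: Z = jωL = j·6.139e+04·0.1 = 0 + j6139 Ω
  Z3: Z = R = 18.8 Ω
Step 3 — With the output port shorted to ground, the output series arm Z2 runs from the junction to ground; the shunt arm Z3 also runs from the junction to ground. They appear in parallel: Z3 || Z2 = 18.8 + j0.05758 Ω.
Step 4 — Series with input arm Z1: Z_in = Z1 + (Z3 || Z2) = 18.8 - j3.227 Ω = 19.07∠-9.7° Ω.

Z = 18.8 - j3.227 Ω = 19.07∠-9.7° Ω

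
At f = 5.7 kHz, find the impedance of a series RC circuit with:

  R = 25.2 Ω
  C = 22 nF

Step 1 — Angular frequency: ω = 2π·f = 2π·5700 = 3.581e+04 rad/s.
Step 2 — Component impedances:
  R: Z = R = 25.2 Ω
  C: Z = 1/(jωC) = -j/(ω·C) = 0 - j1269 Ω
Step 3 — Series combination: Z_total = R + C = 25.2 - j1269 Ω = 1269∠-88.9° Ω.

Z = 25.2 - j1269 Ω = 1269∠-88.9° Ω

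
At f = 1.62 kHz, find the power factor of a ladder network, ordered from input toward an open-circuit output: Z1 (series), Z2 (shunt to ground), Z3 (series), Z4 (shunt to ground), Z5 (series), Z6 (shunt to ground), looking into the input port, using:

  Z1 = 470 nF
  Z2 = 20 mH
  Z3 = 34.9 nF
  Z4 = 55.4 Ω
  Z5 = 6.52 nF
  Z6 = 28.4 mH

Step 1 — Angular frequency: ω = 2π·f = 2π·1620 = 1.018e+04 rad/s.
Step 2 — Component impedances:
  Z1: Z = 1/(jωC) = -j/(ω·C) = 0 - j209 Ω
  Z2: Z = jωL = j·1.018e+04·0.02 = 0 + j203.6 Ω
  Z3: Z = 1/(jωC) = -j/(ω·C) = 0 - j2815 Ω
  Z4: Z = R = 55.4 Ω
  Z5: Z = 1/(jωC) = -j/(ω·C) = 0 - j1.507e+04 Ω
  Z6: Z = jωL = j·1.018e+04·0.0284 = 0 + j289.1 Ω
Step 3 — Ladder network (open output): work backward from the far end, alternating series and parallel combinations. Z_in = 0.3365 + j10.41 Ω = 10.41∠88.1° Ω.
Step 4 — Power factor: PF = cos(φ) = Re(Z)/|Z| = 0.33646/10.413 = 0.03231.
Step 5 — Type: Im(Z) = 10.41 ⇒ lagging (phase φ = 88.1°).

PF = 0.03231 (lagging, φ = 88.1°)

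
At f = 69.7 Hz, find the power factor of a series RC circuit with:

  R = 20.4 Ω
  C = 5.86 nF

Step 1 — Angular frequency: ω = 2π·f = 2π·69.7 = 437.9 rad/s.
Step 2 — Component impedances:
  R: Z = R = 20.4 Ω
  C: Z = 1/(jωC) = -j/(ω·C) = 0 - j3.897e+05 Ω
Step 3 — Series combination: Z_total = R + C = 20.4 - j3.897e+05 Ω = 3.897e+05∠-90.0° Ω.
Step 4 — Power factor: PF = cos(φ) = Re(Z)/|Z| = 20.4/3.897e+05 = 5.235e-05.
Step 5 — Type: Im(Z) = -3.897e+05 ⇒ leading (phase φ = -90.0°).

PF = 5.235e-05 (leading, φ = -90.0°)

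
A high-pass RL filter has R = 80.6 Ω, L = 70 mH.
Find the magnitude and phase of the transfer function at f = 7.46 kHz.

Step 1 — Angular frequency: ω = 2π·7460 = 4.687e+04 rad/s.
Step 2 — Transfer function: H(jω) = jωL/(R + jωL).
Step 3 — Numerator jωL = j·3281; denominator R + jωL = 80.6 + j3281.
Step 4 — H = 0.9994 + j0.02455.
Step 5 — Magnitude: |H| = 0.9997 (-0.0 dB); phase: φ = 1.4°.

|H| = 0.9997 (-0.0 dB), φ = 1.4°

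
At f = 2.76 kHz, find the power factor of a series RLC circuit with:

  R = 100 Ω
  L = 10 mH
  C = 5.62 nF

Step 1 — Angular frequency: ω = 2π·f = 2π·2760 = 1.734e+04 rad/s.
Step 2 — Component impedances:
  R: Z = R = 100 Ω
  L: Z = jωL = j·1.734e+04·0.01 = 0 + j173.4 Ω
  C: Z = 1/(jωC) = -j/(ω·C) = 0 - j1.026e+04 Ω
Step 3 — Series combination: Z_total = R + L + C = 100 - j1.009e+04 Ω = 1.009e+04∠-89.4° Ω.
Step 4 — Power factor: PF = cos(φ) = Re(Z)/|Z| = 100/10088 = 0.009913.
Step 5 — Type: Im(Z) = -1.009e+04 ⇒ leading (phase φ = -89.4°).

PF = 0.009913 (leading, φ = -89.4°)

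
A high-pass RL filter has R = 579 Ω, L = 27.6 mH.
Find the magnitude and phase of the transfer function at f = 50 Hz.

Step 1 — Angular frequency: ω = 2π·50 = 314.2 rad/s.
Step 2 — Transfer function: H(jω) = jωL/(R + jωL).
Step 3 — Numerator jωL = j·8.671; denominator R + jωL = 579 + j8.671.
Step 4 — H = 0.0002242 + j0.01497.
Step 5 — Magnitude: |H| = 0.01497 (-36.5 dB); phase: φ = 89.1°.

|H| = 0.01497 (-36.5 dB), φ = 89.1°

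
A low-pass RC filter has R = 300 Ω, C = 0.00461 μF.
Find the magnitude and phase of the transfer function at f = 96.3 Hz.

Step 1 — Angular frequency: ω = 2π·96.3 = 605.1 rad/s.
Step 2 — Transfer function: H(jω) = 1/(1 + jωRC).
Step 3 — Denominator: 1 + jωRC = 1 + j·605.1·300·4.61e-09 = 1 + j0.0008368.
Step 4 — H = 1 - j0.0008368.
Step 5 — Magnitude: |H| = 1 (-0.0 dB); phase: φ = -0.0°.

|H| = 1 (-0.0 dB), φ = -0.0°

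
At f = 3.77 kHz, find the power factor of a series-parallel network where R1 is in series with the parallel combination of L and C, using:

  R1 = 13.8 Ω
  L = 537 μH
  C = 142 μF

Step 1 — Angular frequency: ω = 2π·f = 2π·3770 = 2.369e+04 rad/s.
Step 2 — Component impedances:
  R1: Z = R = 13.8 Ω
  L: Z = jωL = j·2.369e+04·0.000537 = 0 + j12.72 Ω
  C: Z = 1/(jωC) = -j/(ω·C) = 0 - j0.2973 Ω
Step 3 — Parallel branch: L || C = 1/(1/L + 1/C) = 0 - j0.3044 Ω.
Step 4 — Series with R1: Z_total = R1 + (L || C) = 13.8 - j0.3044 Ω = 13.8∠-1.3° Ω.
Step 5 — Power factor: PF = cos(φ) = Re(Z)/|Z| = 13.8/13.803 = 0.9998.
Step 6 — Type: Im(Z) = -0.3044 ⇒ leading (phase φ = -1.3°).

PF = 0.9998 (leading, φ = -1.3°)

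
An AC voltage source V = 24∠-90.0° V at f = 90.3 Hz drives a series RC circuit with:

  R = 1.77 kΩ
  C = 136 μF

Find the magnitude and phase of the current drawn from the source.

Step 1 — Angular frequency: ω = 2π·f = 2π·90.3 = 567.4 rad/s.
Step 2 — Component impedances:
  R: Z = R = 1770 Ω
  C: Z = 1/(jωC) = -j/(ω·C) = 0 - j12.96 Ω
Step 3 — Series combination: Z_total = R + C = 1770 - j12.96 Ω = 1770∠-0.4° Ω.
Step 4 — Source phasor: V = 24∠-90.0° V = 0 - j24 V.
Step 5 — Ohm's law: I = V / Z_total = (0 - j24) / (1770 - j12.96) = 9.927e-05 - j0.01356 A.
Step 6 — Convert to polar: |I| = 0.01356 A, ∠I = -89.6°.

I = 0.01356∠-89.6° A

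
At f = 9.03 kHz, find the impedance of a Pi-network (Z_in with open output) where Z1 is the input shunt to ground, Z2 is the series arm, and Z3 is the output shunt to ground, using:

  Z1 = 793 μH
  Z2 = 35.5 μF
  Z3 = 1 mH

Step 1 — Angular frequency: ω = 2π·f = 2π·9030 = 5.674e+04 rad/s.
Step 2 — Component impedances:
  Z1: Z = jωL = j·5.674e+04·0.000793 = 0 + j44.99 Ω
  Z2: Z = 1/(jωC) = -j/(ω·C) = 0 - j0.4965 Ω
  Z3: Z = jωL = j·5.674e+04·0.001 = 0 + j56.74 Ω
Step 3 — With open output, the series arm Z2 and the output shunt Z3 appear in series to ground: Z2 + Z3 = 0 + j56.24 Ω.
Step 4 — Parallel with input shunt Z1: Z_in = Z1 || (Z2 + Z3) = 0 + j25 Ω = 25∠90.0° Ω.

Z = 0 + j25 Ω = 25∠90.0° Ω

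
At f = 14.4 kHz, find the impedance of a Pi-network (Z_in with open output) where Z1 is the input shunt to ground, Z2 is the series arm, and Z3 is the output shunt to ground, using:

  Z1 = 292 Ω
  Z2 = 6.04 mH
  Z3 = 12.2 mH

Step 1 — Angular frequency: ω = 2π·f = 2π·1.44e+04 = 9.048e+04 rad/s.
Step 2 — Component impedances:
  Z1: Z = R = 292 Ω
  Z2: Z = jωL = j·9.048e+04·0.00604 = 0 + j546.5 Ω
  Z3: Z = jωL = j·9.048e+04·0.0122 = 0 + j1104 Ω
Step 3 — With open output, the series arm Z2 and the output shunt Z3 appear in series to ground: Z2 + Z3 = 0 + j1650 Ω.
Step 4 — Parallel with input shunt Z1: Z_in = Z1 || (Z2 + Z3) = 283.1 + j50.1 Ω = 287.5∠10.0° Ω.

Z = 283.1 + j50.1 Ω = 287.5∠10.0° Ω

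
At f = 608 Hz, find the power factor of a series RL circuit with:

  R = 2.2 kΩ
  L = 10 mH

Step 1 — Angular frequency: ω = 2π·f = 2π·608 = 3820 rad/s.
Step 2 — Component impedances:
  R: Z = R = 2200 Ω
  L: Z = jωL = j·3820·0.01 = 0 + j38.2 Ω
Step 3 — Series combination: Z_total = R + L = 2200 + j38.2 Ω = 2200∠1.0° Ω.
Step 4 — Power factor: PF = cos(φ) = Re(Z)/|Z| = 2200/2200.332 = 0.9998.
Step 5 — Type: Im(Z) = 38.2 ⇒ lagging (phase φ = 1.0°).

PF = 0.9998 (lagging, φ = 1.0°)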